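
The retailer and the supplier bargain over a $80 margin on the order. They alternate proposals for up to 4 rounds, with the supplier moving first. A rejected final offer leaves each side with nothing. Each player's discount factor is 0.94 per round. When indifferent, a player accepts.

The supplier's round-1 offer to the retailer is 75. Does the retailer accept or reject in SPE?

Round 4 (the retailer proposes): the supplier will accept anything ≥ 0, so the retailer offers 0 and keeps 80.
Round 3 (the supplier proposes): the retailer can get 80 next round, worth 0.94 × 80 = 75.2 now, so the supplier offers 75.2, keeping 4.8.
Round 2 (the retailer proposes): the supplier can get 4.8 next round, worth 0.94 × 4.8 = 4.512 now, so the retailer offers 4.512, keeping 75.488.
So by rejecting in round 1, the retailer gets 75.488 next round, worth 0.94 × 75.488 = 70.95872 now.
Offer 75 ≥ 70.95872, so the retailer accepts.

Accept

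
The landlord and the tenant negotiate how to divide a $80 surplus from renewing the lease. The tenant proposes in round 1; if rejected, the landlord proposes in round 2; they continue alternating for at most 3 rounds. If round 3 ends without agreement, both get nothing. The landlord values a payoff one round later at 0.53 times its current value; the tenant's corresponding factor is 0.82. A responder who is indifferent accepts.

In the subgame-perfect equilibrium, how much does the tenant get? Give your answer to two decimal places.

72.37

Round 3 (the tenant proposes): the landlord will accept anything ≥ 0, so the tenant offers 0 and keeps 80.
Round 2 (the landlord proposes): the tenant can get 80 next round, worth 0.82 × 80 = 65.6 now; the landlord offers that and keeps 14.4.
Round 1 (the tenant proposes): the landlord can get 14.4 next round, worth 0.53 × 14.4 = 7.632 now. The tenant offers 7.632 and keeps 80 − 7.632 = 72.368.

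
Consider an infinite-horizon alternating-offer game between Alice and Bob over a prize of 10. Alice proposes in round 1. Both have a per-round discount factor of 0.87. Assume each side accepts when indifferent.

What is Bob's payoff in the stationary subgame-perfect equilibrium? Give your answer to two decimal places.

When Alice proposes, Bob accepts any offer worth at least 0.87 times what Bob would get by proposing next round; and vice versa.
This gives x = 10 − 0.87y and y = 10 − 0.87x, where x and y are each side's share when it proposes.
Hence (1 − 0.87·0.87)x = 10(1 − 0.87), i.e. 0.2431·x = 1.3.
x ≈ 5.3476; Bob's share is 10 − x ≈ 4.6524.

4.65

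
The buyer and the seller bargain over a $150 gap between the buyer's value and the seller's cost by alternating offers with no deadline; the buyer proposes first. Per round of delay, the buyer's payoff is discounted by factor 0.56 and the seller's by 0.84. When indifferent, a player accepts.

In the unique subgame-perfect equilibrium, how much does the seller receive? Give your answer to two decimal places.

Let x be the buyer's share when the buyer proposes and y be the seller's share when the seller proposes.
The seller accepts iff offered ≥ 0.84·y, so x = 150 − 0.84y. Symmetrically y = 150 − 0.56x.
Substituting: x = 150 − 0.84(150 − 0.56x), giving x(1 − 0.56·0.84) = 150(1 − 0.84).
So x = 150 × 0.16 / 0.5296 ≈ 45.3172, and the seller receives 150 − x ≈ 104.6828.

104.68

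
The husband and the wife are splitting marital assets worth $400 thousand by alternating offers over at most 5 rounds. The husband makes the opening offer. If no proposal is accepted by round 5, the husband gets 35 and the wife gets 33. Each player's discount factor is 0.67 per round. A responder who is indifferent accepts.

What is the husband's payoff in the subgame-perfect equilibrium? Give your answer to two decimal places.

265.21

Round 5 (the husband proposes): the wife gets 33 if talks fail, so the husband offers 33 and keeps 367.
Round 4 (the wife proposes): the husband can get 367 next round, worth 0.67 × 367 = 245.89 now; the wife offers that and keeps 154.11.
Round 3 (the husband proposes): the wife can get 154.11 next round, worth 0.67 × 154.11 = 103.2537 now; the husband offers that and keeps 296.7463.
Round 2 (the wife proposes): the husband can get 296.7463 next round, worth 0.67 × 296.7463 = 198.820021 now; the wife offers that and keeps 201.179979.
Round 1 (the husband proposes): the wife can get 201.179979 next round, worth 0.67 × 201.179979 = 134.79058593 now, so the husband offers 134.79058593, keeping 265.20941407.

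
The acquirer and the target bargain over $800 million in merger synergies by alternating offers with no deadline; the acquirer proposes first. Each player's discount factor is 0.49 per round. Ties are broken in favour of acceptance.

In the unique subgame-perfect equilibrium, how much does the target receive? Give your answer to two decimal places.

263.09

Let x be the acquirer's share when the acquirer proposes and y be the target's share when the target proposes.
The target accepts iff offered ≥ 0.49·y, so x = 800 − 0.49y. Symmetrically y = 800 − 0.49x.
Substituting: x = 800 − 0.49(800 − 0.49x), giving x(1 − 0.49·0.49) = 800(1 − 0.49).
So x = 800 × 0.51 / 0.7599 ≈ 536.9128, and the target receives 800 − x ≈ 263.0872.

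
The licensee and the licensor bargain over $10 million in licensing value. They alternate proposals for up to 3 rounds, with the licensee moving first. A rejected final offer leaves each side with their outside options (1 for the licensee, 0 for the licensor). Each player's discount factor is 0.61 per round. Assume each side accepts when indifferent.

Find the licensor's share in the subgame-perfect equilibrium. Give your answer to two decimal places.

2.38

Round 3 (the licensee proposes): rejection yields 0 for the licensor; the licensee offers 0 and keeps 10.
Round 2 (the licensor proposes): the licensee can get 10 next round, worth 0.61 × 10 = 6.1 now. The licensor offers 6.1 and keeps 10 − 6.1 = 3.9.
Round 1 (the licensee proposes): the licensor can get 3.9 next round, worth 0.61 × 3.9 = 2.379 now; the licensee offers that and keeps 7.621.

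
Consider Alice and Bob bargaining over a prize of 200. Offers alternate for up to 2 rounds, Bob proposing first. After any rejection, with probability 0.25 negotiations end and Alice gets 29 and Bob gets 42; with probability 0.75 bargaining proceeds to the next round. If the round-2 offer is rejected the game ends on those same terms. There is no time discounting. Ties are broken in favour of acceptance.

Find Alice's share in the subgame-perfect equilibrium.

125.75

By backward induction:
Round 2 (Alice proposes): Bob gets 42 if talks fail, so Alice offers 42 and keeps 158.
Round 1 (Bob proposes): rejecting gives Alice an expected 0.75 × 158 + 0.25 × 29 = 125.75. Bob offers 125.75 and keeps 200 − 125.75 = 74.25.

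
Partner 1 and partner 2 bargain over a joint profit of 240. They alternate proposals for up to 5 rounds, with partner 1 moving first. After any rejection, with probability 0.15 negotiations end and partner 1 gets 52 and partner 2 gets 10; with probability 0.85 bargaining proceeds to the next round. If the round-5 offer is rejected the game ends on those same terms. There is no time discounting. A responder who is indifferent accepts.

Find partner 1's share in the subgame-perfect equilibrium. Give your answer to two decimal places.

Round 5 (partner 1 proposes): partner 2 gets 10 if talks fail, so partner 1 offers 10 and keeps 230.
Round 4 (partner 2 proposes): rejecting gives partner 1 an expected 0.85 × 230 + 0.15 × 52 = 203.3, so partner 2 offers 203.3, keeping 36.7.
Round 3 (partner 1 proposes): rejecting gives partner 2 an expected 0.85 × 36.7 + 0.15 × 10 = 32.695. Partner 1 offers 32.695 and keeps 240 − 32.695 = 207.305.
Round 2 (partner 2 proposes): rejecting gives partner 1 an expected 0.85 × 207.305 + 0.15 × 52 = 184.00925. Partner 2 offers 184.00925 and keeps 240 − 184.00925 = 55.99075.
Round 1 (partner 1 proposes): rejecting gives partner 2 an expected 0.85 × 55.99075 + 0.15 × 10 = 49.0921375. Partner 1 offers 49.0921375 and keeps 240 − 49.0921375 = 190.9078625.

190.91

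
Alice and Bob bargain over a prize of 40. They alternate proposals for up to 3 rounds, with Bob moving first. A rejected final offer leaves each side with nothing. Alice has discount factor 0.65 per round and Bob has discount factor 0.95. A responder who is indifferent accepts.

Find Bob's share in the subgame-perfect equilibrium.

38.7

Round 3 (Bob proposes): Alice will accept anything ≥ 0, so Bob offers 0 and keeps 40.
Round 2 (Alice proposes): Bob can get 40 next round, worth 0.95 × 40 = 38 now. Alice offers 38 and keeps 40 − 38 = 2.
Round 1 (Bob proposes): Alice can get 2 next round, worth 0.65 × 2 = 1.3 now; Bob offers that and keeps 38.7.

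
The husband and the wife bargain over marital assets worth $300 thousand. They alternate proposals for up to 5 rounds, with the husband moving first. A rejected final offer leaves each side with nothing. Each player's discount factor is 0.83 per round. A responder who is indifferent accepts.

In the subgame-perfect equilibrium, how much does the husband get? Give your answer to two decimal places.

Round 5 (the husband proposes): rejection yields 0 for the wife; the husband offers 0 and keeps 300.
Round 4 (the wife proposes): the husband can get 300 next round, worth 0.83 × 300 = 249 now. The wife offers 249 and keeps 300 − 249 = 51.
Round 3 (the husband proposes): the wife can get 51 next round, worth 0.83 × 51 = 42.33 now; the husband offers that and keeps 257.67.
Round 2 (the wife proposes): the husband can get 257.67 next round, worth 0.83 × 257.67 = 213.8661 now; the wife offers that and keeps 86.1339.
Round 1 (the husband proposes): the wife can get 86.1339 next round, worth 0.83 × 86.1339 = 71.491137 now; the husband offers that and keeps 228.508863.

228.51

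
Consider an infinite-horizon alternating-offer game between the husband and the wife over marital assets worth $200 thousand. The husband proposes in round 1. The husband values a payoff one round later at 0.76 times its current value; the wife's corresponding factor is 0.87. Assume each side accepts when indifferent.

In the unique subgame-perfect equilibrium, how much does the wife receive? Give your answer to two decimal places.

In a stationary SPE each proposer offers the other exactly their discounted continuation value.
If the husband keeps x when proposing and the wife keeps y when proposing, then x = 200 − 0.87y and y = 200 − 0.76x.
Solving: x = 200(1 − 0.87) / (1 − 0.76·0.87) = 26 / 0.3388 ≈ 76.7414.
The wife gets 200 − 76.7414 ≈ 123.2586.

123.26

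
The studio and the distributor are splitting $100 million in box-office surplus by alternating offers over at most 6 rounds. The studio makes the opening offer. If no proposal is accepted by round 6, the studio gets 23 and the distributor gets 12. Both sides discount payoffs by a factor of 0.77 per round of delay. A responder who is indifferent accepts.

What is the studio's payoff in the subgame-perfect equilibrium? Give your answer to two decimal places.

Round 6 (the distributor proposes): the studio gets 23 if talks fail, so the distributor offers 23 and keeps 77.
Round 5 (the studio proposes): the distributor can get 77 next round, worth 0.77 × 77 = 59.29 now; the studio offers that and keeps 40.71.
Round 4 (the distributor proposes): the studio can get 40.71 next round, worth 0.77 × 40.71 = 31.3467 now. The distributor offers 31.3467 and keeps 100 − 31.3467 = 68.6533.
Round 3 (the studio proposes): the distributor can get 68.6533 next round, worth 0.77 × 68.6533 = 52.863041 now; the studio offers that and keeps 47.136959.
Round 2 (the distributor proposes): the studio can get 47.136959 next round, worth 0.77 × 47.136959 = 36.29545843 now, so the distributor offers 36.29545843, keeping 63.70454157.
Round 1 (the studio proposes): the distributor can get 63.70454157 next round, worth 0.77 × 63.70454157 = 49.0524970089 now; the studio offers that and keeps 50.9475029911.

50.95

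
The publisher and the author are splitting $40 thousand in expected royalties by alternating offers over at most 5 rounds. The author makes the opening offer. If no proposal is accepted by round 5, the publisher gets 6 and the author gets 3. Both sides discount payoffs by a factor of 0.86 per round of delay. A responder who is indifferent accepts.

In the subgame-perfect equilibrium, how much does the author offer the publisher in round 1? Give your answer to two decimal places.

Round 5 (the author proposes): the publisher gets 6 if talks fail, so the author offers 6 and keeps 34.
Round 4 (the publisher proposes): the author can get 34 next round, worth 0.86 × 34 = 29.24 now. The publisher offers 29.24 and keeps 40 − 29.24 = 10.76.
Round 3 (the author proposes): the publisher can get 10.76 next round, worth 0.86 × 10.76 = 9.2536 now. The author offers 9.2536 and keeps 40 − 9.2536 = 30.7464.
Round 2 (the publisher proposes): the author can get 30.7464 next round, worth 0.86 × 30.7464 = 26.441904 now; the publisher offers that and keeps 13.558096.
Round 1 (the author proposes): the publisher can get 13.558096 next round, worth 0.86 × 13.558096 = 11.65996256 now; the author offers that and keeps 28.34003744.

11.66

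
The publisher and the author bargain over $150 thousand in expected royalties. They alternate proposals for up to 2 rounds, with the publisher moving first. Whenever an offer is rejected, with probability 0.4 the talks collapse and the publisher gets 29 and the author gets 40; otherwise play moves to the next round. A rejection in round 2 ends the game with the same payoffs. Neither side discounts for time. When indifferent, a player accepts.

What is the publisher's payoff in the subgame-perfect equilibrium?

By backward induction:
Round 2 (the author proposes): the publisher gets 29 if talks fail, so the author offers 29 and keeps 121.
Round 1 (the publisher proposes): rejecting gives the author an expected 0.6 × 121 + 0.4 × 40 = 88.6, so the publisher offers 88.6, keeping 61.4.

61.4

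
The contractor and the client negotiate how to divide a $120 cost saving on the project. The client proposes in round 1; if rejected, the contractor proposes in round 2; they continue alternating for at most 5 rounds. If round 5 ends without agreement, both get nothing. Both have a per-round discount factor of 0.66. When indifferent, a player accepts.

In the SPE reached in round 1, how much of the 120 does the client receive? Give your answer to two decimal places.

Round 5 (the client proposes): rejection yields 0 for the contractor; the client offers 0 and keeps 120.
Round 4 (the contractor proposes): the client can get 120 next round, worth 0.66 × 120 = 79.2 now, so the contractor offers 79.2, keeping 40.8.
Round 3 (the client proposes): the contractor can get 40.8 next round, worth 0.66 × 40.8 = 26.928 now; the client offers that and keeps 93.072.
Round 2 (the contractor proposes): the client can get 93.072 next round, worth 0.66 × 93.072 = 61.42752 now; the contractor offers that and keeps 58.57248.
Round 1 (the client proposes): the contractor can get 58.57248 next round, worth 0.66 × 58.57248 = 38.6578368 now, so the client offers 38.6578368, keeping 81.3421632.

81.34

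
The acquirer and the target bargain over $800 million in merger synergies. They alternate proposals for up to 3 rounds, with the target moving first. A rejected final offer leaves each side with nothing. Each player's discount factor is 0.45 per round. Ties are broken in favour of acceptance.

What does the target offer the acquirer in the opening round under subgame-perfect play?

198

Round 3 (the target proposes): the acquirer will accept anything ≥ 0, so the target offers 0 and keeps 800.
Round 2 (the acquirer proposes): the target can get 800 next round, worth 0.45 × 800 = 360 now, so the acquirer offers 360, keeping 440.
Round 1 (the target proposes): the acquirer can get 440 next round, worth 0.45 × 440 = 198 now. The target offers 198 and keeps 800 − 198 = 602.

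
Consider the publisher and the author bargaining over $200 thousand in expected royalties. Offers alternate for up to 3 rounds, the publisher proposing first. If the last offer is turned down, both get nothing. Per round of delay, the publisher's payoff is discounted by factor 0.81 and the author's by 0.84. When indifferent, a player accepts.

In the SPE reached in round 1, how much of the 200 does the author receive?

31.92

By backward induction:
Round 3 (the publisher proposes): the author will accept anything ≥ 0, so the publisher offers 0 and keeps 200.
Round 2 (the author proposes): the publisher can get 200 next round, worth 0.81 × 200 = 162 now; the author offers that and keeps 38.
Round 1 (the publisher proposes): the author can get 38 next round, worth 0.84 × 38 = 31.92 now; the publisher offers that and keeps 168.08.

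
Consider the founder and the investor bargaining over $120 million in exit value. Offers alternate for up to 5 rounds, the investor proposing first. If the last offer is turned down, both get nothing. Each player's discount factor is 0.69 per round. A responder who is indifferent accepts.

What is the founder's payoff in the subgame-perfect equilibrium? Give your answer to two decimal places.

Solve by backward induction from round 5.
Round 5 (the investor proposes): rejection yields 0 for the founder; the investor offers 0 and keeps 120.
Round 4 (the founder proposes): the investor can get 120 next round, worth 0.69 × 120 = 82.8 now, so the founder offers 82.8, keeping 37.2.
Round 3 (the investor proposes): the founder can get 37.2 next round, worth 0.69 × 37.2 = 25.668 now; the investor offers that and keeps 94.332.
Round 2 (the founder proposes): the investor can get 94.332 next round, worth 0.69 × 94.332 = 65.08908 now. The founder offers 65.08908 and keeps 120 − 65.08908 = 54.91092.
Round 1 (the investor proposes): the founder can get 54.91092 next round, worth 0.69 × 54.91092 = 37.8885348 now; the investor offers that and keeps 82.1114652.

37.89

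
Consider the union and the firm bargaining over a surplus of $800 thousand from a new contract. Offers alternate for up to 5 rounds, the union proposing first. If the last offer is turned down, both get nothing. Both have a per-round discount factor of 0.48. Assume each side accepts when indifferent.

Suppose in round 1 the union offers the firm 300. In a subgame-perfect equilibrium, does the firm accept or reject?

Accept

Work out the firm's continuation value if the offer is rejected.
Round 5 (the union proposes): rejection yields 0 for the firm; the union offers 0 and keeps 800.
Round 4 (the firm proposes): the union can get 800 next round, worth 0.48 × 800 = 384 now. The firm offers 384 and keeps 800 − 384 = 416.
Round 3 (the union proposes): the firm can get 416 next round, worth 0.48 × 416 = 199.68 now; the union offers that and keeps 600.32.
Round 2 (the firm proposes): the union can get 600.32 next round, worth 0.48 × 600.32 = 288.1536 now. The firm offers 288.1536 and keeps 800 − 288.1536 = 511.8464.
So by rejecting in round 1, the firm gets 511.8464 next round, worth 0.48 × 511.8464 = 245.686272 now.
Offer 300 ≥ 245.686272, so the firm accepts.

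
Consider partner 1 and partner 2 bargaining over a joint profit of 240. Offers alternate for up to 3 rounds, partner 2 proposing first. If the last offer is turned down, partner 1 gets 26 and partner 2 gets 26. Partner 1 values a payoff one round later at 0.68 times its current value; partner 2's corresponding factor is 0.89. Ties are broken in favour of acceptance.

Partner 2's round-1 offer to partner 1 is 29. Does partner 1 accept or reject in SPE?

Work out partner 1's continuation value if the offer is rejected.
Round 3 (partner 2 proposes): partner 1 gets 26 if talks fail, so partner 2 offers 26 and keeps 214.
Round 2 (partner 1 proposes): partner 2 can get 214 next round, worth 0.89 × 214 = 190.46 now. Partner 1 offers 190.46 and keeps 240 − 190.46 = 49.54.
So by rejecting in round 1, partner 1 gets 49.54 next round, worth 0.68 × 49.54 = 33.6872 now.
Offer 29 < 33.6872, so partner 1 rejects.

Reject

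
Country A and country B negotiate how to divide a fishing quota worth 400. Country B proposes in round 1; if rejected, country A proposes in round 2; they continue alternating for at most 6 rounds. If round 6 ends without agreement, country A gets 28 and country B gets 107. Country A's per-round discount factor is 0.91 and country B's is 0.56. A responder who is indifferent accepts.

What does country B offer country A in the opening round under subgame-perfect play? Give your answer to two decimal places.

311.02

By backward induction:
Round 6 (country A proposes): country B gets 107 if talks fail, so country A offers 107 and keeps 293.
Round 5 (country B proposes): country A can get 293 next round, worth 0.91 × 293 = 266.63 now; country B offers that and keeps 133.37.
Round 4 (country A proposes): country B can get 133.37 next round, worth 0.56 × 133.37 = 74.6872 now; country A offers that and keeps 325.3128.
Round 3 (country B proposes): country A can get 325.3128 next round, worth 0.91 × 325.3128 = 296.034648 now. Country B offers 296.034648 and keeps 400 − 296.034648 = 103.965352.
Round 2 (country A proposes): country B can get 103.965352 next round, worth 0.56 × 103.965352 = 58.22059712 now; country A offers that and keeps 341.77940288.
Round 1 (country B proposes): country A can get 341.77940288 next round, worth 0.91 × 341.77940288 = 311.0192566208 now; country B offers that and keeps 88.9807433792.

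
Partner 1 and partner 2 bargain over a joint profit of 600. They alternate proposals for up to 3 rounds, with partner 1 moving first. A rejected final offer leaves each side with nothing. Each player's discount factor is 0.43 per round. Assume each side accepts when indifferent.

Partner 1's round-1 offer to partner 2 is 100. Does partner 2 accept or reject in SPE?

Round 3 (partner 1 proposes): partner 2 will accept anything ≥ 0, so partner 1 offers 0 and keeps 600.
Round 2 (partner 2 proposes): partner 1 can get 600 next round, worth 0.43 × 600 = 258 now, so partner 2 offers 258, keeping 342.
So by rejecting in round 1, partner 2 gets 342 next round, worth 0.43 × 342 = 147.06 now.
Offer 100 < 147.06, so partner 2 rejects.

Reject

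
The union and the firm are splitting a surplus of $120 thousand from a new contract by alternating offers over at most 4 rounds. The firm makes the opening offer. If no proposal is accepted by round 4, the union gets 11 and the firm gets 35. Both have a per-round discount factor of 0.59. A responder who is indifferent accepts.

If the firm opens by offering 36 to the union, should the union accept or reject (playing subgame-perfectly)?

Reject

Round 4 (the union proposes): the firm gets 35 if talks fail, so the union offers 35 and keeps 85.
Round 3 (the firm proposes): the union can get 85 next round, worth 0.59 × 85 = 50.15 now; the firm offers that and keeps 69.85.
Round 2 (the union proposes): the firm can get 69.85 next round, worth 0.59 × 69.85 = 41.2115 now, so the union offers 41.2115, keeping 78.7885.
So by rejecting in round 1, the union gets 78.7885 next round, worth 0.59 × 78.7885 = 46.485215 now.
Offer 36 < 46.485215, so the union rejects.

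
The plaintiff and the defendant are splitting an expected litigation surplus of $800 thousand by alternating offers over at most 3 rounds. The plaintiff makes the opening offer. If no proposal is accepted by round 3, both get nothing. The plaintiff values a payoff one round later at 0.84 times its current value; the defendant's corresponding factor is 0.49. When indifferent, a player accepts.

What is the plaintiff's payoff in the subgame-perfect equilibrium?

Round 3 (the plaintiff proposes): the defendant will accept anything ≥ 0, so the plaintiff offers 0 and keeps 800.
Round 2 (the defendant proposes): the plaintiff can get 800 next round, worth 0.84 × 800 = 672 now, so the defendant offers 672, keeping 128.
Round 1 (the plaintiff proposes): the defendant can get 128 next round, worth 0.49 × 128 = 62.72 now; the plaintiff offers that and keeps 737.28.

737.28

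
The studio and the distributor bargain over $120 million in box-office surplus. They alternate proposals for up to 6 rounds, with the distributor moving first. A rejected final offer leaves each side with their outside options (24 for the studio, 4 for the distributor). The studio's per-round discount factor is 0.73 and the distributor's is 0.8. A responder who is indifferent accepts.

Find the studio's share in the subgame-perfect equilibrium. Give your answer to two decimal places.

Work backward from the last round.
Round 6 (the studio proposes): the distributor gets 4 if talks fail, so the studio offers 4 and keeps 116.
Round 5 (the distributor proposes): the studio can get 116 next round, worth 0.73 × 116 = 84.68 now. The distributor offers 84.68 and keeps 120 − 84.68 = 35.32.
Round 4 (the studio proposes): the distributor can get 35.32 next round, worth 0.8 × 35.32 = 28.256 now, so the studio offers 28.256, keeping 91.744.
Round 3 (the distributor proposes): the studio can get 91.744 next round, worth 0.73 × 91.744 = 66.97312 now; the distributor offers that and keeps 53.02688.
Round 2 (the studio proposes): the distributor can get 53.02688 next round, worth 0.8 × 53.02688 = 42.421504 now, so the studio offers 42.421504, keeping 77.578496.
Round 1 (the distributor proposes): the studio can get 77.578496 next round, worth 0.73 × 77.578496 = 56.63230208 now, so the distributor offers 56.63230208, keeping 63.36769792.

56.63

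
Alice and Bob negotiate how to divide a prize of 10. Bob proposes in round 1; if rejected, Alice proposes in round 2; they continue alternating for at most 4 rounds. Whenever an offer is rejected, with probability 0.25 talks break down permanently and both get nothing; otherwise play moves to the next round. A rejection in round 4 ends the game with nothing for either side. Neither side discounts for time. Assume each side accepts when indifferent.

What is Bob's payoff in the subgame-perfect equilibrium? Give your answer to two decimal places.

3.91

By backward induction:
Round 4 (Alice proposes): Bob will accept anything ≥ 0, so Alice offers 0 and keeps 10.
Round 3 (Bob proposes): rejecting gives Alice an expected 0.75 × 10 = 7.5; Bob offers that and keeps 2.5.
Round 2 (Alice proposes): rejecting gives Bob an expected 0.75 × 2.5 = 1.875, so Alice offers 1.875, keeping 8.125.
Round 1 (Bob proposes): rejecting gives Alice an expected 0.75 × 8.125 = 6.09375, so Bob offers 6.09375, keeping 3.90625.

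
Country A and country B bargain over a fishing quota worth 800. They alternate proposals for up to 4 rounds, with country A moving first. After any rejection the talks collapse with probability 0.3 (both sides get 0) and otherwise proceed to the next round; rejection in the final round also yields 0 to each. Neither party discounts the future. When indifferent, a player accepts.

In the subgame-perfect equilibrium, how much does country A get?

Round 4 (country B proposes): rejection yields 0 for country A; country B offers 0 and keeps 800.
Round 3 (country A proposes): rejecting gives country B an expected 0.7 × 800 = 560, so country A offers 560, keeping 240.
Round 2 (country B proposes): rejecting gives country A an expected 0.7 × 240 = 168; country B offers that and keeps 632.
Round 1 (country A proposes): rejecting gives country B an expected 0.7 × 632 = 442.4; country A offers that and keeps 357.6.

357.6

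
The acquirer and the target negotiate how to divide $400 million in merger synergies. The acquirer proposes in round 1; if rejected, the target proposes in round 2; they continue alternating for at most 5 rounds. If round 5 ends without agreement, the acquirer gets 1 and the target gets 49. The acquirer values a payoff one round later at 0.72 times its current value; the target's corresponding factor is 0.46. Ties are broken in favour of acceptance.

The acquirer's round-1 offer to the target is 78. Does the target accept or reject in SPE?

Work out the target's continuation value if the offer is rejected.
Round 5 (the acquirer proposes): the target gets 49 if talks fail, so the acquirer offers 49 and keeps 351.
Round 4 (the target proposes): the acquirer can get 351 next round, worth 0.72 × 351 = 252.72 now, so the target offers 252.72, keeping 147.28.
Round 3 (the acquirer proposes): the target can get 147.28 next round, worth 0.46 × 147.28 = 67.7488 now; the acquirer offers that and keeps 332.2512.
Round 2 (the target proposes): the acquirer can get 332.2512 next round, worth 0.72 × 332.2512 = 239.220864 now, so the target offers 239.220864, keeping 160.779136.
So by rejecting in round 1, the target gets 160.779136 next round, worth 0.46 × 160.779136 = 73.95840256 now.
Offer 78 ≥ 73.95840256, so the target accepts.

Accept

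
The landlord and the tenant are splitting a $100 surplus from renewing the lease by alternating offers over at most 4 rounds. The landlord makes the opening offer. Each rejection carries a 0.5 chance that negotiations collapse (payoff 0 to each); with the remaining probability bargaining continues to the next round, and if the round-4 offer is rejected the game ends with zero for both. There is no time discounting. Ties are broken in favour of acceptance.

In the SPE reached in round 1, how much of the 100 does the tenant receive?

37.5

Round 4 (the tenant proposes): the landlord will accept anything ≥ 0, so the tenant offers 0 and keeps 100.
Round 3 (the landlord proposes): rejecting gives the tenant an expected 0.5 × 100 = 50, so the landlord offers 50, keeping 50.
Round 2 (the tenant proposes): rejecting gives the landlord an expected 0.5 × 50 = 25; the tenant offers that and keeps 75.
Round 1 (the landlord proposes): rejecting gives the tenant an expected 0.5 × 75 = 37.5. The landlord offers 37.5 and keeps 100 − 37.5 = 62.5.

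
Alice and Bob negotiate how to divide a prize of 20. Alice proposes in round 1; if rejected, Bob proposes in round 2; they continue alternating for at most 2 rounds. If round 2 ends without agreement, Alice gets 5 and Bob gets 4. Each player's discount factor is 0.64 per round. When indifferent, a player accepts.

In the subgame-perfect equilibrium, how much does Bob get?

By backward induction:
Round 2 (Bob proposes): Alice gets 5 if talks fail, so Bob offers 5 and keeps 15.
Round 1 (Alice proposes): Bob can get 15 next round, worth 0.64 × 15 = 9.6 now; Alice offers that and keeps 10.4.

9.6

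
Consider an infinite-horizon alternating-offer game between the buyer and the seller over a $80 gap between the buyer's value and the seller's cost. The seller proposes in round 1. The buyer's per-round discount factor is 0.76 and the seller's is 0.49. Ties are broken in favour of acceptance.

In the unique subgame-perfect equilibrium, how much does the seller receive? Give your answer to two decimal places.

30.59

Let x be the seller's share when the seller proposes and y be the buyer's share when the buyer proposes.
The buyer accepts iff offered ≥ 0.76·y, so x = 80 − 0.76y. Symmetrically y = 80 − 0.49x.
Substituting: x = 80 − 0.76(80 − 0.49x), giving x(1 − 0.49·0.76) = 80(1 − 0.76).
So x = 80 × 0.24 / 0.6276 ≈ 30.5927, and the buyer receives 80 − x ≈ 49.4073.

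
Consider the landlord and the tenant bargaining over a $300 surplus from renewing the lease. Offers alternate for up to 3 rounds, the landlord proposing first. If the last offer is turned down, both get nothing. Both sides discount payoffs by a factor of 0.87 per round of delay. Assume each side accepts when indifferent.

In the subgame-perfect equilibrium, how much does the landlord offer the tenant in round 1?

33.93

By backward induction:
Round 3 (the landlord proposes): the tenant will accept anything ≥ 0, so the landlord offers 0 and keeps 300.
Round 2 (the tenant proposes): the landlord can get 300 next round, worth 0.87 × 300 = 261 now, so the tenant offers 261, keeping 39.
Round 1 (the landlord proposes): the tenant can get 39 next round, worth 0.87 × 39 = 33.93 now. The landlord offers 33.93 and keeps 300 − 33.93 = 266.07.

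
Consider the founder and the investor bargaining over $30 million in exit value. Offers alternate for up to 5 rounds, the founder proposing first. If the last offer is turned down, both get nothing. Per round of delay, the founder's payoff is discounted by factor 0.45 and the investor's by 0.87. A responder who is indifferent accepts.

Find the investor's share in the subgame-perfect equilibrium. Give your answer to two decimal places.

Round 5 (the founder proposes): the investor will accept anything ≥ 0, so the founder offers 0 and keeps 30.
Round 4 (the investor proposes): the founder can get 30 next round, worth 0.45 × 30 = 13.5 now. The investor offers 13.5 and keeps 30 − 13.5 = 16.5.
Round 3 (the founder proposes): the investor can get 16.5 next round, worth 0.87 × 16.5 = 14.355 now. The founder offers 14.355 and keeps 30 − 14.355 = 15.645.
Round 2 (the investor proposes): the founder can get 15.645 next round, worth 0.45 × 15.645 = 7.04025 now. The investor offers 7.04025 and keeps 30 − 7.04025 = 22.95975.
Round 1 (the founder proposes): the investor can get 22.95975 next round, worth 0.87 × 22.95975 = 19.9749825 now; the founder offers that and keeps 10.0250175.

19.97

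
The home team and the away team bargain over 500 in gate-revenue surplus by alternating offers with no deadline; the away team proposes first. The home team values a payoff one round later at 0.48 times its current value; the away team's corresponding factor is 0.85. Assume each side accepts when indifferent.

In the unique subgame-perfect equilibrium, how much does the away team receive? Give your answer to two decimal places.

Let x be the away team's share when the away team proposes and y be the home team's share when the home team proposes.
The home team accepts iff offered ≥ 0.48·y, so x = 500 − 0.48y. Symmetrically y = 500 − 0.85x.
Substituting: x = 500 − 0.48(500 − 0.85x), giving x(1 − 0.85·0.48) = 500(1 − 0.48).
So x = 500 × 0.52 / 0.592 ≈ 439.1892, and the home team receives 500 − x ≈ 60.8108.

439.19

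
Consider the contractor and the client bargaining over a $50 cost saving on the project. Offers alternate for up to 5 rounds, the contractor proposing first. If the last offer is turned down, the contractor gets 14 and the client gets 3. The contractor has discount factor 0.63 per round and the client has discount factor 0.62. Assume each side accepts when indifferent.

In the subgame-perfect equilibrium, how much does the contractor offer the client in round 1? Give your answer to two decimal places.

Round 5 (the contractor proposes): the client gets 3 if talks fail, so the contractor offers 3 and keeps 47.
Round 4 (the client proposes): the contractor can get 47 next round, worth 0.63 × 47 = 29.61 now. The client offers 29.61 and keeps 50 − 29.61 = 20.39.
Round 3 (the contractor proposes): the client can get 20.39 next round, worth 0.62 × 20.39 = 12.6418 now; the contractor offers that and keeps 37.3582.
Round 2 (the client proposes): the contractor can get 37.3582 next round, worth 0.63 × 37.3582 = 23.535666 now, so the client offers 23.535666, keeping 26.464334.
Round 1 (the contractor proposes): the client can get 26.464334 next round, worth 0.62 × 26.464334 = 16.40788708 now; the contractor offers that and keeps 33.59211292.

16.41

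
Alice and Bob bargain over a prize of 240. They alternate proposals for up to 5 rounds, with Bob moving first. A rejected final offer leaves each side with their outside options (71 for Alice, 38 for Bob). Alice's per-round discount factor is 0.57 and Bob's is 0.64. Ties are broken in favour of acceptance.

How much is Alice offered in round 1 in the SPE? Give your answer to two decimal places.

76.66

Round 5 (Bob proposes): Alice gets 71 if talks fail, so Bob offers 71 and keeps 169.
Round 4 (Alice proposes): Bob can get 169 next round, worth 0.64 × 169 = 108.16 now. Alice offers 108.16 and keeps 240 − 108.16 = 131.84.
Round 3 (Bob proposes): Alice can get 131.84 next round, worth 0.57 × 131.84 = 75.1488 now, so Bob offers 75.1488, keeping 164.8512.
Round 2 (Alice proposes): Bob can get 164.8512 next round, worth 0.64 × 164.8512 = 105.504768 now, so Alice offers 105.504768, keeping 134.495232.
Round 1 (Bob proposes): Alice can get 134.495232 next round, worth 0.57 × 134.495232 = 76.66228224 now. Bob offers 76.66228224 and keeps 240 − 76.66228224 = 163.33771776.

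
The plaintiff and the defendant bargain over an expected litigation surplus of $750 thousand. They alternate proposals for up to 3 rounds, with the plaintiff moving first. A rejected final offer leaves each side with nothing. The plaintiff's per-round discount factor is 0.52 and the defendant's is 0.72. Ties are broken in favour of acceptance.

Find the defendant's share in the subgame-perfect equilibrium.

259.2

Round 3 (the plaintiff proposes): the defendant will accept anything ≥ 0, so the plaintiff offers 0 and keeps 750.
Round 2 (the defendant proposes): the plaintiff can get 750 next round, worth 0.52 × 750 = 390 now, so the defendant offers 390, keeping 360.
Round 1 (the plaintiff proposes): the defendant can get 360 next round, worth 0.72 × 360 = 259.2 now. The plaintiff offers 259.2 and keeps 750 − 259.2 = 490.8.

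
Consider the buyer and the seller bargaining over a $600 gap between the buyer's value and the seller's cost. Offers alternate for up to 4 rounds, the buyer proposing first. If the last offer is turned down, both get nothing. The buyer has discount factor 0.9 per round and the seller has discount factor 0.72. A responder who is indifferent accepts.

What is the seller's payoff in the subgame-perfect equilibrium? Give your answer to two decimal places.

323.14

Round 4 (the seller proposes): the buyer will accept anything ≥ 0, so the seller offers 0 and keeps 600.
Round 3 (the buyer proposes): the seller can get 600 next round, worth 0.72 × 600 = 432 now, so the buyer offers 432, keeping 168.
Round 2 (the seller proposes): the buyer can get 168 next round, worth 0.9 × 168 = 151.2 now; the seller offers that and keeps 448.8.
Round 1 (the buyer proposes): the seller can get 448.8 next round, worth 0.72 × 448.8 = 323.136 now. The buyer offers 323.136 and keeps 600 − 323.136 = 276.864.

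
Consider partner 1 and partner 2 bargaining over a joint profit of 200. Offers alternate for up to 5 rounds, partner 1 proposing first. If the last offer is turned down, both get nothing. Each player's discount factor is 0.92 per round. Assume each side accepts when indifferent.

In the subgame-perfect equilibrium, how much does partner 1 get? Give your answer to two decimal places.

Work backward from the last round.
Round 5 (partner 1 proposes): rejection yields 0 for partner 2; partner 1 offers 0 and keeps 200.
Round 4 (partner 2 proposes): partner 1 can get 200 next round, worth 0.92 × 200 = 184 now, so partner 2 offers 184, keeping 16.
Round 3 (partner 1 proposes): partner 2 can get 16 next round, worth 0.92 × 16 = 14.72 now; partner 1 offers that and keeps 185.28.
Round 2 (partner 2 proposes): partner 1 can get 185.28 next round, worth 0.92 × 185.28 = 170.4576 now. Partner 2 offers 170.4576 and keeps 200 − 170.4576 = 29.5424.
Round 1 (partner 1 proposes): partner 2 can get 29.5424 next round, worth 0.92 × 29.5424 = 27.179008 now, so partner 1 offers 27.179008, keeping 172.820992.

172.82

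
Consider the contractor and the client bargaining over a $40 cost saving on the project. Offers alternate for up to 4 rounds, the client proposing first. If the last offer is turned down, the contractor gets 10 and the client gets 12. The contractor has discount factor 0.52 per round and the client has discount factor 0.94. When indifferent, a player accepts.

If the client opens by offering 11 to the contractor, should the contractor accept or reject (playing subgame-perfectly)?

Work out the contractor's continuation value if the offer is rejected.
Round 4 (the contractor proposes): the client gets 12 if talks fail, so the contractor offers 12 and keeps 28.
Round 3 (the client proposes): the contractor can get 28 next round, worth 0.52 × 28 = 14.56 now, so the client offers 14.56, keeping 25.44.
Round 2 (the contractor proposes): the client can get 25.44 next round, worth 0.94 × 25.44 = 23.9136 now; the contractor offers that and keeps 16.0864.
So by rejecting in round 1, the contractor gets 16.0864 next round, worth 0.52 × 16.0864 = 8.364928 now.
Offer 11 ≥ 8.364928, so the contractor accepts.

Accept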